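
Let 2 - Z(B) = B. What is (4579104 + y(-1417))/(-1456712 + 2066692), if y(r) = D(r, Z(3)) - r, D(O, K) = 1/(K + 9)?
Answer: 36644169/4879840 ≈ 7.5093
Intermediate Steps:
Z(B) = 2 - B
D(O, K) = 1/(9 + K)
y(r) = ⅛ - r (y(r) = 1/(9 + (2 - 1*3)) - r = 1/(9 + (2 - 3)) - r = 1/(9 - 1) - r = 1/8 - r = ⅛ - r)
(4579104 + y(-1417))/(-1456712 + 2066692) = (4579104 + (⅛ - 1*(-1417)))/(-1456712 + 2066692) = (4579104 + (⅛ + 1417))/609980 = (4579104 + 11337/8)*(1/609980) = (36644169/8)*(1/609980) = 36644169/4879840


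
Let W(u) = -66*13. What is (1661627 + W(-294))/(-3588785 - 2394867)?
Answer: -1660769/5983652 ≈ -0.27755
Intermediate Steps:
W(u) = -858
(1661627 + W(-294))/(-3588785 - 2394867) = (1661627 - 858)/(-3588785 - 2394867) = 1660769/(-5983652) = 1660769*(-1/5983652) = -1660769/5983652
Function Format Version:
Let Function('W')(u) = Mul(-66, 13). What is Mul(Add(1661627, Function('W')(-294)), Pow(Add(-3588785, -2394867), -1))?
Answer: Rational(-1660769, 5983652) ≈ -0.27755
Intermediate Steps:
Function('W')(u) = -858
Mul(Add(1661627, Function('W')(-294)), Pow(Add(-3588785, -2394867), -1)) = Mul(Add(1661627, -858), Pow(Add(-3588785, -2394867), -1)) = Mul(1660769, Pow(-5983652, -1)) = Mul(1660769, Rational(-1, 5983652)) = Rational(-1660769, 5983652)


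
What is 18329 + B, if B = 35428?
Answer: 53757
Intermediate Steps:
18329 + B = 18329 + 35428 = 53757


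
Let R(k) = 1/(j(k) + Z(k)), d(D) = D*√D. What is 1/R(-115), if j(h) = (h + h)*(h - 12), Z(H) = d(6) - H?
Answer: 29325 + 6*√6 ≈ 29340.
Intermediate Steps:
d(D) = D^(3/2)
Z(H) = -H + 6*√6 (Z(H) = 6^(3/2) - H = 6*√6 - H = -H + 6*√6)
j(h) = 2*h*(-12 + h) (j(h) = (2*h)*(-12 + h) = 2*h*(-12 + h))
R(k) = 1/(-k + 6*√6 + 2*k*(-12 + k)) (R(k) = 1/(2*k*(-12 + k) + (-k + 6*√6)) = 1/(-k + 6*√6 + 2*k*(-12 + k)))
1/R(-115) = 1/(1/(-1*(-115) + 6*√6 + 2*(-115)*(-12 - 115))) = 1/(1/(115 + 6*√6 + 2*(-115)*(-127))) = 1/(1/(115 + 6*√6 + 29210)) = 1/(1/(29325 + 6*√6)) = 29325 + 6*√6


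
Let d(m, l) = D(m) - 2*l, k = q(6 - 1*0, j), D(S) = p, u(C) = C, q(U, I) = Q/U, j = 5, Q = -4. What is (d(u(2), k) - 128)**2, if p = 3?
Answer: 137641/9 ≈ 15293.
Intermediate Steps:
q(U, I) = -4/U
D(S) = 3
k = -2/3 (k = -4/(6 - 1*0) = -4/(6 + 0) = -4/6 = -4*1/6 = -2/3 ≈ -0.66667)
d(m, l) = 3 - 2*l
(d(u(2), k) - 128)**2 = ((3 - 2*(-2/3)) - 128)**2 = ((3 + 4/3) - 128)**2 = (13/3 - 128)**2 = (-371/3)**2 = 137641/9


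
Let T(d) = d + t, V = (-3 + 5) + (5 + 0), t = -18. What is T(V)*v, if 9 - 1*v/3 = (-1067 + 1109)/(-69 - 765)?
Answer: -41514/139 ≈ -298.66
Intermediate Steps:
V = 7 (V = 2 + 5 = 7)
T(d) = -18 + d (T(d) = d - 18 = -18 + d)
v = 3774/139 (v = 27 - 3*(-1067 + 1109)/(-69 - 765) = 27 - 126/(-834) = 27 - 126*(-1)/834 = 27 - 3*(-7/139) = 27 + 21/139 = 3774/139 ≈ 27.151)
T(V)*v = (-18 + 7)*(3774/139) = -11*3774/139 = -41514/139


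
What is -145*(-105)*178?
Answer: 2710050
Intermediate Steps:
-145*(-105)*178 = 15225*178 = 2710050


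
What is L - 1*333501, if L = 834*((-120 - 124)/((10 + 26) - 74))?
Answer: -6234771/19 ≈ -3.2815e+5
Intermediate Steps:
L = 101748/19 (L = 834*(-244/(36 - 74)) = 834*(-244/(-38)) = 834*(-244*(-1/38)) = 834*(122/19) = 101748/19 ≈ 5355.2)
L - 1*333501 = 101748/19 - 1*333501 = 101748/19 - 333501 = -6234771/19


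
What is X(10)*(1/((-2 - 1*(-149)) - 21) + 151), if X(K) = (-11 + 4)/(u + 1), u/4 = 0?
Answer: -19027/18 ≈ -1057.1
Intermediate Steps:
u = 0 (u = 4*0 = 0)
X(K) = -7 (X(K) = (-11 + 4)/(0 + 1) = -7/1 = -7*1 = -7)
X(10)*(1/((-2 - 1*(-149)) - 21) + 151) = -7*(1/((-2 - 1*(-149)) - 21) + 151) = -7*(1/((-2 + 149) - 21) + 151) = -7*(1/(147 - 21) + 151) = -7*(1/126 + 151) = -7*19027/126 = -19027/18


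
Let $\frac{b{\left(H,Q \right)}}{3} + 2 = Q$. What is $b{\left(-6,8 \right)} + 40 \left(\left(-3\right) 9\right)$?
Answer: $-1062$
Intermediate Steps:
$b{\left(H,Q \right)} = -6 + 3 Q$
$b{\left(-6,8 \right)} + 40 \left(\left(-3\right) 9\right) = \left(-6 + 3 \cdot 8\right) + 40 \left(\left(-3\right) 9\right) = \left(-6 + 24\right) + 40 \left(-27\right) = 18 - 1080 = -1062$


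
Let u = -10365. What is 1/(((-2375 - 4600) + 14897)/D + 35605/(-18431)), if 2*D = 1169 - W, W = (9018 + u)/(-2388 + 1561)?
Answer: 4448395574/51781883787 ≈ 0.085906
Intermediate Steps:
W = 1347/827 (W = (9018 - 10365)/(-2388 + 1561) = -1347/(-827) = -1347*(-1/827) = 1347/827 ≈ 1.6288)
D = 482708/827 (D = (1169 - 1*1347/827)/2 = (1169 - 1347/827)/2 = (½)*(965416/827) = 482708/827 ≈ 583.69)
1/(((-2375 - 4600) + 14897)/D + 35605/(-18431)) = 1/(((-2375 - 4600) + 14897)/(482708/827) + 35605/(-18431)) = 1/((-6975 + 14897)*(827/482708) + 35605*(-1/18431)) = 1/(7922*(827/482708) - 35605/18431) = 1/(3275747/241354 - 35605/18431) = 1/(51781883787/4448395574) = 4448395574/51781883787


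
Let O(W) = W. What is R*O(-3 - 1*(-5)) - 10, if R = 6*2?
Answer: 14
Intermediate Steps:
R = 12
R*O(-3 - 1*(-5)) - 10 = 12*(-3 - 1*(-5)) - 10 = 12*(-3 + 5) - 10 = 12*2 - 10 = 24 - 10 = 14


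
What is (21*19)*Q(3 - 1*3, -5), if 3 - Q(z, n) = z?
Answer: 1197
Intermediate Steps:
Q(z, n) = 3 - z
(21*19)*Q(3 - 1*3, -5) = (21*19)*(3 - (3 - 1*3)) = 399*(3 - (3 - 3)) = 399*(3 - 1*0) = 399*(3 + 0) = 399*3 = 1197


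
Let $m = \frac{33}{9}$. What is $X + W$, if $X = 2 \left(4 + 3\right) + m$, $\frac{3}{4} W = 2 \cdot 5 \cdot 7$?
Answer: $111$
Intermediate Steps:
$m = \frac{11}{3}$ ($m = 33 \cdot \frac{1}{9} = \frac{11}{3} \approx 3.6667$)
$W = \frac{280}{3}$ ($W = \frac{4 \cdot 2 \cdot 5 \cdot 7}{3} = \frac{4 \cdot 10 \cdot 7}{3} = \frac{4}{3} \cdot 70 = \frac{280}{3} \approx 93.333$)
$X = \frac{53}{3}$ ($X = 2 \left(4 + 3\right) + \frac{11}{3} = 2 \cdot 7 + \frac{11}{3} = 14 + \frac{11}{3} = \frac{53}{3} \approx 17.667$)
$X + W = \frac{53}{3} + \frac{280}{3} = 111$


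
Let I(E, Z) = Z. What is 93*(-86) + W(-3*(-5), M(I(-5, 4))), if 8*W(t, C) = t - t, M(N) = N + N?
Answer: -7998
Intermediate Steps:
M(N) = 2*N
W(t, C) = 0 (W(t, C) = (t - t)/8 = (1/8)*0 = 0)
93*(-86) + W(-3*(-5), M(I(-5, 4))) = 93*(-86) + 0 = -7998 + 0 = -7998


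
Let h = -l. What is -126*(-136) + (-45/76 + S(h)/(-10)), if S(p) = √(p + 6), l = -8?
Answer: 1302291/76 - √14/10 ≈ 17135.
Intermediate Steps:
h = 8 (h = -1*(-8) = 8)
S(p) = √(6 + p)
-126*(-136) + (-45/76 + S(h)/(-10)) = -126*(-136) + (-45/76 + √(6 + 8)/(-10)) = 17136 + (-45*1/76 + √14*(-⅒)) = 17136 + (-45/76 - √14/10) = 1302291/76 - √14/10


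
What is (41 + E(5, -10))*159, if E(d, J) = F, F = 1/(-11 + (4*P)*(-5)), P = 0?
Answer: 71550/11 ≈ 6504.5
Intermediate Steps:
F = -1/11 (F = 1/(-11 + (4*0)*(-5)) = 1/(-11 + 0*(-5)) = 1/(-11 + 0) = 1/(-11) = -1/11 ≈ -0.090909)
E(d, J) = -1/11
(41 + E(5, -10))*159 = (41 - 1/11)*159 = (450/11)*159 = 71550/11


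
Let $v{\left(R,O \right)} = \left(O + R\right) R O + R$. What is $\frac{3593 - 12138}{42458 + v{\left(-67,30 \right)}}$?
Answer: $- \frac{8545}{116761} \approx -0.073184$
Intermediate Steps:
$v{\left(R,O \right)} = R + O R \left(O + R\right)$ ($v{\left(R,O \right)} = R \left(O + R\right) O + R = O R \left(O + R\right) + R = R + O R \left(O + R\right)$)
$\frac{3593 - 12138}{42458 + v{\left(-67,30 \right)}} = \frac{3593 - 12138}{42458 - 67 \left(1 + 30^{2} + 30 \left(-67\right)\right)} = \frac{3593 - 12138}{42458 - 67 \left(1 + 900 - 2010\right)} = - \frac{8545}{42458 - -74303} = - \frac{8545}{42458 + 74303} = - \frac{8545}{116761}$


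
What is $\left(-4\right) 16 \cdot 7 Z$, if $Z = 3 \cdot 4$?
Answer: $-5376$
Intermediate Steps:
$Z = 12$
$\left(-4\right) 16 \cdot 7 Z = \left(-4\right) 16 \cdot 7 \cdot 12 = \left(-64\right) 7 \cdot 12 = \left(-448\right) 12 = -5376$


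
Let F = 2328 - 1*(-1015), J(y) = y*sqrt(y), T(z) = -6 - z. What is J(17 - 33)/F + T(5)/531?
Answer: -11/531 - 64*I/3343 ≈ -0.020716 - 0.019144*I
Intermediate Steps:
J(y) = y**(3/2)
F = 3343 (F = 2328 + 1015 = 3343)
J(17 - 33)/F + T(5)/531 = (17 - 33)**(3/2)/3343 + (-6 - 1*5)/531 = (-16)**(3/2)*(1/3343) + (-6 - 5)*(1/531) = -64*I*(1/3343) - 11*1/531 = -64*I/3343 - 11/531 = -11/531 - 64*I/3343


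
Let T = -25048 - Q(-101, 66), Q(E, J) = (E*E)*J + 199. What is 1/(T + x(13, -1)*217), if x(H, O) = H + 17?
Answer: -1/692003 ≈ -1.4451e-6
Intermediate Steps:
Q(E, J) = 199 + J*E**2 (Q(E, J) = E**2*J + 199 = J*E**2 + 199 = 199 + J*E**2)
x(H, O) = 17 + H
T = -698513 (T = -25048 - (199 + 66*(-101)**2) = -25048 - (199 + 66*10201) = -25048 - (199 + 673266) = -25048 - 1*673465 = -25048 - 673465 = -698513)
1/(T + x(13, -1)*217) = 1/(-698513 + (17 + 13)*217) = 1/(-698513 + 30*217) = 1/(-698513 + 6510) = 1/(-692003) = -1/692003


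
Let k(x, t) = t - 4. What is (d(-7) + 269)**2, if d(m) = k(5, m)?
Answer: 66564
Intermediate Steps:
k(x, t) = -4 + t
d(m) = -4 + m
(d(-7) + 269)**2 = ((-4 - 7) + 269)**2 = (-11 + 269)**2 = 258**2 = 66564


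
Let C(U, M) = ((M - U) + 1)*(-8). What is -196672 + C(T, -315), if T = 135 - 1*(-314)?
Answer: -190568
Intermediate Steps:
T = 449 (T = 135 + 314 = 449)
C(U, M) = -8 - 8*M + 8*U (C(U, M) = (1 + M - U)*(-8) = -8 - 8*M + 8*U)
-196672 + C(T, -315) = -196672 + (-8 - 8*(-315) + 8*449) = -196672 + (-8 + 2520 + 3592) = -196672 + 6104 = -190568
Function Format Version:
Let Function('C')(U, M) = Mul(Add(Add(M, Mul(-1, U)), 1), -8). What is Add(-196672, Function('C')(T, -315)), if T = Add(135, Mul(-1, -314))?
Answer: -190568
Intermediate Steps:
T = 449 (T = Add(135, 314) = 449)
Function('C')(U, M) = Add(-8, Mul(-8, M), Mul(8, U)) (Function('C')(U, M) = Mul(Add(1, M, Mul(-1, U)), -8) = Add(-8, Mul(-8, M), Mul(8, U)))
Add(-196672, Function('C')(T, -315)) = Add(-196672, Add(-8, Mul(-8, -315), Mul(8, 449))) = Add(-196672, Add(-8, 2520, 3592)) = Add(-196672, 6104) = -190568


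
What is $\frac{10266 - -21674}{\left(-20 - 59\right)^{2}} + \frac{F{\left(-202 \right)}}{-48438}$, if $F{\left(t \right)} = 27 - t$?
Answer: $\frac{1545680531}{302301558} \approx 5.113$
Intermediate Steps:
$\frac{10266 - -21674}{\left(-20 - 59\right)^{2}} + \frac{F{\left(-202 \right)}}{-48438} = \frac{10266 - -21674}{\left(-20 - 59\right)^{2}} + \frac{27 - -202}{-48438} = \frac{10266 + 21674}{\left(-79\right)^{2}} + \left(27 + 202\right) \left(- \frac{1}{48438}\right) = \frac{31940}{6241} + 229 \left(- \frac{1}{48438}\right) = 31940 \cdot \frac{1}{6241} - \frac{229}{48438} = \frac{31940}{6241} - \frac{229}{48438} = \frac{1545680531}{302301558}$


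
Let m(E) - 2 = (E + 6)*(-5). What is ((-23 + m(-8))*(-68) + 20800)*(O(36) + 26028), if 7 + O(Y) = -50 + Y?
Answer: 560398836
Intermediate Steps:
O(Y) = -57 + Y (O(Y) = -7 + (-50 + Y) = -57 + Y)
m(E) = -28 - 5*E (m(E) = 2 + (E + 6)*(-5) = 2 + (6 + E)*(-5) = 2 + (-30 - 5*E) = -28 - 5*E)
((-23 + m(-8))*(-68) + 20800)*(O(36) + 26028) = ((-23 + (-28 - 5*(-8)))*(-68) + 20800)*((-57 + 36) + 26028) = ((-23 + (-28 + 40))*(-68) + 20800)*(-21 + 26028) = ((-23 + 12)*(-68) + 20800)*26007 = (-11*(-68) + 20800)*26007 = (748 + 20800)*26007 = 21548*26007 = 560398836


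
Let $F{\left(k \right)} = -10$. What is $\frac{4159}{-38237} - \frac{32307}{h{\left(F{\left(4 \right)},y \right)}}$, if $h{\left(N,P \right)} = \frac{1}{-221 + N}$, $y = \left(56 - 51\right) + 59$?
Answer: $\frac{285359553170}{38237} \approx 7.4629 \cdot 10^{6}$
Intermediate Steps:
$y = 64$ ($y = 5 + 59 = 64$)
$\frac{4159}{-38237} - \frac{32307}{h{\left(F{\left(4 \right)},y \right)}} = \frac{4159}{-38237} - \frac{32307}{\frac{1}{-221 - 10}} = 4159 \left(- \frac{1}{38237}\right) - \frac{32307}{\frac{1}{-231}} = - \frac{4159}{38237} - \frac{32307}{- \frac{1}{231}} = - \frac{4159}{38237} - -7462917 = - \frac{4159}{38237} + 7462917 = \frac{285359553170}{38237}$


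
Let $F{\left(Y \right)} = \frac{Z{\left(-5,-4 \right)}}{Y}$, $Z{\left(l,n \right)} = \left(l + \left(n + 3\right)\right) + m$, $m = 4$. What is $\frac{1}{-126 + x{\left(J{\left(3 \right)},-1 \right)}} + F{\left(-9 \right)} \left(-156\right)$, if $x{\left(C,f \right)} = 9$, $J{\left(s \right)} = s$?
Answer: $- \frac{4057}{117} \approx -34.675$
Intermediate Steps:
$Z{\left(l,n \right)} = 7 + l + n$ ($Z{\left(l,n \right)} = \left(l + \left(n + 3\right)\right) + 4 = \left(l + \left(3 + n\right)\right) + 4 = \left(3 + l + n\right) + 4 = 7 + l + n$)
$F{\left(Y \right)} = - \frac{2}{Y}$ ($F{\left(Y \right)} = \frac{7 - 5 - 4}{Y} = - \frac{2}{Y}$)
$\frac{1}{-126 + x{\left(J{\left(3 \right)},-1 \right)}} + F{\left(-9 \right)} \left(-156\right) = \frac{1}{-126 + 9} + - \frac{2}{-9} \left(-156\right) = \frac{1}{-117} + \left(-2\right) \left(- \frac{1}{9}\right) \left(-156\right) = - \frac{1}{117} + \frac{2}{9} \left(-156\right) = - \frac{1}{117} - \frac{104}{3} = - \frac{4057}{117}$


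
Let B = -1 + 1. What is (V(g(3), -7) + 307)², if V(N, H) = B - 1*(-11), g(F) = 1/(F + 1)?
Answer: 101124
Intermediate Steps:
B = 0
g(F) = 1/(1 + F)
V(N, H) = 11 (V(N, H) = 0 - 1*(-11) = 0 + 11 = 11)
(V(g(3), -7) + 307)² = (11 + 307)² = 318² = 101124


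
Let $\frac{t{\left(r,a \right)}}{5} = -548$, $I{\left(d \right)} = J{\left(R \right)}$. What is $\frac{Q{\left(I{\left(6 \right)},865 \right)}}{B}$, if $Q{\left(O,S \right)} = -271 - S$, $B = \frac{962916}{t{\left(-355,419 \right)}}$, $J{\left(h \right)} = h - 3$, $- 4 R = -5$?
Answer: $\frac{778160}{240729} \approx 3.2325$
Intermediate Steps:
$R = \frac{5}{4}$ ($R = \left(- \frac{1}{4}\right) \left(-5\right) = \frac{5}{4} \approx 1.25$)
$J{\left(h \right)} = -3 + h$
$I{\left(d \right)} = - \frac{7}{4}$ ($I{\left(d \right)} = -3 + \frac{5}{4} = - \frac{7}{4}$)
$t{\left(r,a \right)} = -2740$ ($t{\left(r,a \right)} = 5 \left(-548\right) = -2740$)
$B = - \frac{240729}{685}$ ($B = \frac{962916}{-2740} = 962916 \left(- \frac{1}{2740}\right) = - \frac{240729}{685} \approx -351.43$)
$\frac{Q{\left(I{\left(6 \right)},865 \right)}}{B} = \frac{-271 - 865}{- \frac{240729}{685}} = \left(-271 - 865\right) \left(- \frac{685}{240729}\right) = \left(-1136\right) \left(- \frac{685}{240729}\right) = \frac{778160}{240729}$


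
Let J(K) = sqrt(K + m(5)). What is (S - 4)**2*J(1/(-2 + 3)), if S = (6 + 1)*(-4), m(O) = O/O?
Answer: 1024*sqrt(2) ≈ 1448.2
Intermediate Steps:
m(O) = 1
S = -28 (S = 7*(-4) = -28)
J(K) = sqrt(1 + K) (J(K) = sqrt(K + 1) = sqrt(1 + K))
(S - 4)**2*J(1/(-2 + 3)) = (-28 - 4)**2*sqrt(1 + 1/(-2 + 3)) = (-32)**2*sqrt(1 + 1/1) = 1024*sqrt(1 + 1) = 1024*sqrt(2)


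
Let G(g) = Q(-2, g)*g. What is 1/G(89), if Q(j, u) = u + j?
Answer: 1/7743 ≈ 0.00012915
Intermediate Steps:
Q(j, u) = j + u
G(g) = g*(-2 + g) (G(g) = (-2 + g)*g = g*(-2 + g))
1/G(89) = 1/(89*(-2 + 89)) = 1/(89*87) = 1/7743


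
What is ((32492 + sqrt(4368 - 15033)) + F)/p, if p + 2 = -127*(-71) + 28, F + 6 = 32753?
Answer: 65239/9043 + 3*I*sqrt(1185)/9043 ≈ 7.2143 + 0.01142*I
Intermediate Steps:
F = 32747 (F = -6 + 32753 = 32747)
p = 9043 (p = -2 + (-127*(-71) + 28) = -2 + (9017 + 28) = -2 + 9045 = 9043)
((32492 + sqrt(4368 - 15033)) + F)/p = ((32492 + sqrt(4368 - 15033)) + 32747)/9043 = ((32492 + sqrt(-10665)) + 32747)*(1/9043) = ((32492 + 3*I*sqrt(1185)) + 32747)*(1/9043) = (65239 + 3*I*sqrt(1185))*(1/9043) = 65239/9043 + 3*I*sqrt(1185)/9043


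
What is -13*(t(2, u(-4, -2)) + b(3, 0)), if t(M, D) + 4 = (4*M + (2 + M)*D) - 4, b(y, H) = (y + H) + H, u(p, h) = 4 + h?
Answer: -143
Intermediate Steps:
b(y, H) = y + 2*H (b(y, H) = (H + y) + H = y + 2*H)
t(M, D) = -8 + 4*M + D*(2 + M) (t(M, D) = -4 + ((4*M + (2 + M)*D) - 4) = -4 + ((4*M + D*(2 + M)) - 4) = -4 + (-4 + 4*M + D*(2 + M)) = -8 + 4*M + D*(2 + M))
-13*(t(2, u(-4, -2)) + b(3, 0)) = -13*((-8 + 2*(4 - 2) + 4*2 + (4 - 2)*2) + (3 + 2*0)) = -13*((-8 + 2*2 + 8 + 2*2) + (3 + 0)) = -13*((-8 + 4 + 8 + 4) + 3) = -13*(8 + 3) = -13*11 = -143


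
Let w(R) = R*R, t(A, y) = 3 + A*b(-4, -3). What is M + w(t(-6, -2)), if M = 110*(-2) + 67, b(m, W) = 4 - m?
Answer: 1872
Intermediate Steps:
t(A, y) = 3 + 8*A (t(A, y) = 3 + A*(4 - 1*(-4)) = 3 + A*(4 + 4) = 3 + A*8 = 3 + 8*A)
w(R) = R**2
M = -153 (M = -220 + 67 = -153)
M + w(t(-6, -2)) = -153 + (3 + 8*(-6))**2 = -153 + (3 - 48)**2 = -153 + (-45)**2 = -153 + 2025 = 1872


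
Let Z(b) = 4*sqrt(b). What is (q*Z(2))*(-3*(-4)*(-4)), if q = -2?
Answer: 384*sqrt(2) ≈ 543.06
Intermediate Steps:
(q*Z(2))*(-3*(-4)*(-4)) = (-8*sqrt(2))*(-3*(-4)*(-4)) = (-8*sqrt(2))*(12*(-4)) = -8*sqrt(2)*(-48) = 384*sqrt(2)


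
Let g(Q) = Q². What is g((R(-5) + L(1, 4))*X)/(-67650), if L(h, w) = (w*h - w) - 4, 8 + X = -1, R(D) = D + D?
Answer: -2646/11275 ≈ -0.23468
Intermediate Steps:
R(D) = 2*D
X = -9 (X = -8 - 1 = -9)
L(h, w) = -4 - w + h*w (L(h, w) = (h*w - w) - 4 = (-w + h*w) - 4 = -4 - w + h*w)
g((R(-5) + L(1, 4))*X)/(-67650) = ((2*(-5) + (-4 - 1*4 + 1*4))*(-9))²/(-67650) = ((-10 + (-4 - 4 + 4))*(-9))²*(-1/67650) = ((-10 - 4)*(-9))²*(-1/67650) = (-14*(-9))²*(-1/67650) = 126²*(-1/67650) = 15876*(-1/67650) = -2646/11275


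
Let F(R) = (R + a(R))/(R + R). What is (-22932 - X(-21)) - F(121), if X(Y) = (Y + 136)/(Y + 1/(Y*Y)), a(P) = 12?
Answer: -5137773599/224092 ≈ -22927.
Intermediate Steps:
F(R) = (12 + R)/(2*R) (F(R) = (R + 12)/(R + R) = (12 + R)/((2*R)) = (12 + R)*(1/(2*R)) = (12 + R)/(2*R))
X(Y) = (136 + Y)/(Y + Y⁻²) (X(Y) = (136 + Y)/(Y + 1/(Y²)) = (136 + Y)/(Y + Y⁻²))
(-22932 - X(-21)) - F(121) = (-22932 - (-21)²*(136 - 21)/(1 + (-21)³)) - (12 + 121)/(2*121) = (-22932 - 441*115/(1 - 9261)) - 133/(2*121) = (-22932 - 441*115/(-9260)) - 1*133/242 = (-22932 - 441*(-1)*115/9260) - 133/242 = (-22932 - 1*(-10143/1852)) - 133/242 = (-22932 + 10143/1852) - 133/242 = -42459921/1852 - 133/242 = -5137773599/224092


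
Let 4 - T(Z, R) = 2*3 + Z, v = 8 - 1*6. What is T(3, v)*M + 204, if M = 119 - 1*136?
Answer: 289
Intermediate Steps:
v = 2 (v = 8 - 6 = 2)
T(Z, R) = -2 - Z (T(Z, R) = 4 - (2*3 + Z) = 4 - (6 + Z) = 4 + (-6 - Z) = -2 - Z)
M = -17 (M = 119 - 136 = -17)
T(3, v)*M + 204 = (-2 - 1*3)*(-17) + 204 = (-2 - 3)*(-17) + 204 = -5*(-17) + 204 = 85 + 204 = 289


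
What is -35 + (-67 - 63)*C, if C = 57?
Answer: -7445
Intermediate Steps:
-35 + (-67 - 63)*C = -35 + (-67 - 63)*57 = -35 - 130*57 = -35 - 7410 = -7445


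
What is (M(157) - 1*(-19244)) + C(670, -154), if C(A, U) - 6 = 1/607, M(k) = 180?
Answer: 11794011/607 ≈ 19430.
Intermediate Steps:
C(A, U) = 3643/607 (C(A, U) = 6 + 1/607 = 3643/607)
(M(157) - 1*(-19244)) + C(670, -154) = (180 - 1*(-19244)) + 3643/607 = (180 + 19244) + 3643/607 = 19424 + 3643/607 = 11794011/607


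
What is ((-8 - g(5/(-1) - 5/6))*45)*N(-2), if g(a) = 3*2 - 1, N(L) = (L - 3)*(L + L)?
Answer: -11700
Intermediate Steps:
N(L) = 2*L*(-3 + L) (N(L) = (-3 + L)*(2*L) = 2*L*(-3 + L))
g(a) = 5 (g(a) = 6 - 1 = 5)
((-8 - g(5/(-1) - 5/6))*45)*N(-2) = ((-8 - 1*5)*45)*(2*(-2)*(-3 - 2)) = ((-8 - 5)*45)*(2*(-2)*(-5)) = -13*45*20 = -585*20 = -11700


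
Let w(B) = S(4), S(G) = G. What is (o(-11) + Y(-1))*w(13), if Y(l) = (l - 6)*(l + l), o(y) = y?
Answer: 12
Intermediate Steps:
w(B) = 4
Y(l) = 2*l*(-6 + l) (Y(l) = (-6 + l)*(2*l) = 2*l*(-6 + l))
(o(-11) + Y(-1))*w(13) = (-11 + 2*(-1)*(-6 - 1))*4 = (-11 + 2*(-1)*(-7))*4 = (-11 + 14)*4 = 3*4 = 12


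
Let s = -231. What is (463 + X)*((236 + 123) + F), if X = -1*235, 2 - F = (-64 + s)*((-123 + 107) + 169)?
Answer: 10373088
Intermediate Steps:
F = 45137 (F = 2 - (-64 - 231)*((-123 + 107) + 169) = 2 - (-295)*(-16 + 169) = 2 - (-295)*153 = 2 - 1*(-45135) = 2 + 45135 = 45137)
X = -235
(463 + X)*((236 + 123) + F) = (463 - 235)*((236 + 123) + 45137) = 228*(359 + 45137) = 228*45496 = 10373088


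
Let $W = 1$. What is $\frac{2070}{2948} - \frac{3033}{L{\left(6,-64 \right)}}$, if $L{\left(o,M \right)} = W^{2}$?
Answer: $- \frac{4469607}{1474} \approx -3032.3$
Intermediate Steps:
$L{\left(o,M \right)} = 1$ ($L{\left(o,M \right)} = 1^{2} = 1$)
$\frac{2070}{2948} - \frac{3033}{L{\left(6,-64 \right)}} = \frac{2070}{2948} - \frac{3033}{1} = 2070 \cdot \frac{1}{2948} - 3033 = \frac{1035}{1474} - 3033 = - \frac{4469607}{1474}$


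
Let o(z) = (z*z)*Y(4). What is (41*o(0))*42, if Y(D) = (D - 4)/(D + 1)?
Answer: 0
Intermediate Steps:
Y(D) = (-4 + D)/(1 + D)
o(z) = 0 (o(z) = (z*z)*((-4 + 4)/(1 + 4)) = z²*(0/5) = z²*((⅕)*0) = z²*0 = 0)
(41*o(0))*42 = (41*0)*42 = 0*42 = 0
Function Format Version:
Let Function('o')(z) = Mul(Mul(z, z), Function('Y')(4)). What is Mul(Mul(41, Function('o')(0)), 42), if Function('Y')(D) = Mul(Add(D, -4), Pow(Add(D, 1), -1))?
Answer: 0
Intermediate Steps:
Function('Y')(D) = Mul(Pow(Add(1, D), -1), Add(-4, D)) (Function('Y')(D) = Mul(Add(-4, D), Pow(Add(1, D), -1)) = Mul(Pow(Add(1, D), -1), Add(-4, D)))
Function('o')(z) = 0 (Function('o')(z) = Mul(Mul(z, z), Mul(Pow(Add(1, 4), -1), Add(-4, 4))) = Mul(Pow(z, 2), Mul(Pow(5, -1), 0)) = Mul(Pow(z, 2), Mul(Rational(1, 5), 0)) = Mul(Pow(z, 2), 0) = 0)
Mul(Mul(41, Function('o')(0)), 42) = Mul(Mul(41, 0), 42) = Mul(0, 42) = 0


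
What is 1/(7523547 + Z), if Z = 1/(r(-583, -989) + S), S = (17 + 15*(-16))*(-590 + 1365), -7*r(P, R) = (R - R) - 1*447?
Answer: 1209328/9098436046409 ≈ 1.3292e-7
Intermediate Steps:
r(P, R) = 447/7 (r(P, R) = -((R - R) - 1*447)/7 = -(0 - 447)/7 = -⅐*(-447) = 447/7)
S = -172825 (S = (17 - 240)*775 = -223*775 = -172825)
Z = -7/1209328 (Z = 1/(447/7 - 172825) = 1/(-1209328/7) = -7/1209328 ≈ -5.7883e-6)
1/(7523547 + Z) = 1/(7523547 - 7/1209328) = 1/(9098436046409/1209328) = 1209328/9098436046409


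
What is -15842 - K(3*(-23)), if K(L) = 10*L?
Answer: -15152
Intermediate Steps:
-15842 - K(3*(-23)) = -15842 - 10*3*(-23) = -15842 - 10*(-69) = -15842 - 1*(-690) = -15842 + 690 = -15152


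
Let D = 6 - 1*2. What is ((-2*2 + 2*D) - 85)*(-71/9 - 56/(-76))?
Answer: 11007/19 ≈ 579.32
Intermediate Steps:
D = 4 (D = 6 - 2 = 4)
((-2*2 + 2*D) - 85)*(-71/9 - 56/(-76)) = ((-2*2 + 2*4) - 85)*(-71/9 - 56/(-76)) = ((-4 + 8) - 85)*(-71*⅑ - 56*(-1/76)) = (4 - 85)*(-71/9 + 14/19) = -81*(-1223/171) = 11007/19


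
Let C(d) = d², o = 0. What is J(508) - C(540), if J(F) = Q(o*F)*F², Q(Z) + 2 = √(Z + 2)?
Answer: -807728 + 258064*√2 ≈ -4.4277e+5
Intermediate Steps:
Q(Z) = -2 + √(2 + Z) (Q(Z) = -2 + √(Z + 2) = -2 + √(2 + Z))
J(F) = F²*(-2 + √2) (J(F) = (-2 + √(2 + 0*F))*F² = (-2 + √(2 + 0))*F² = (-2 + √2)*F² = F²*(-2 + √2))
J(508) - C(540) = 508²*(-2 + √2) - 1*540² = 258064*(-2 + √2) - 1*291600 = (-516128 + 258064*√2) - 291600 = -807728 + 258064*√2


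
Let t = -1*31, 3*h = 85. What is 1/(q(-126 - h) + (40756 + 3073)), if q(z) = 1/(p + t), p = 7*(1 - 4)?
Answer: 52/2279107 ≈ 2.2816e-5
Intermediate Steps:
h = 85/3 (h = (⅓)*85 = 85/3 ≈ 28.333)
p = -21 (p = 7*(-3) = -21)
t = -31
q(z) = -1/52 (q(z) = 1/(-21 - 31) = 1/(-52) = -1/52)
1/(q(-126 - h) + (40756 + 3073)) = 1/(-1/52 + (40756 + 3073)) = 1/(-1/52 + 43829) = 1/(2279107/52) = 52/2279107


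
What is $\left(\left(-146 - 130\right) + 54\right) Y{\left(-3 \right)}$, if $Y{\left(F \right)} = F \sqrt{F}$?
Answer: $666 i \sqrt{3} \approx 1153.5 i$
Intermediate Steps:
$Y{\left(F \right)} = F^{\frac{3}{2}}$
$\left(\left(-146 - 130\right) + 54\right) Y{\left(-3 \right)} = \left(\left(-146 - 130\right) + 54\right) \left(-3\right)^{\frac{3}{2}} = \left(-276 + 54\right) \left(- 3 i \sqrt{3}\right) = - 222 \left(- 3 i \sqrt{3}\right) = 666 i \sqrt{3}$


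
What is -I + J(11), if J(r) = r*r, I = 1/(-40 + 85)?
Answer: 5444/45 ≈ 120.98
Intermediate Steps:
I = 1/45 ≈ 0.022222
J(r) = r²
-I + J(11) = -1*1/45 + 11² = -1/45 + 121 = 5444/45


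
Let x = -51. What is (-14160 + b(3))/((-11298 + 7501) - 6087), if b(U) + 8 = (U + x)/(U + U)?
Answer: 3544/2471 ≈ 1.4342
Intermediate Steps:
b(U) = -8 + (-51 + U)/(2*U) (b(U) = -8 + (U - 51)/(U + U) = -8 + (-51 + U)/((2*U)) = -8 + (-51 + U)*(1/(2*U)) = -8 + (-51 + U)/(2*U))
(-14160 + b(3))/((-11298 + 7501) - 6087) = (-14160 + (3/2)*(-17 - 5*3)/3)/((-11298 + 7501) - 6087) = (-14160 + (3/2)*(1/3)*(-17 - 15))/(-3797 - 6087) = (-14160 + (3/2)*(1/3)*(-32))/(-9884) = (-14160 - 16)*(-1/9884) = -14176*(-1/9884) = 3544/2471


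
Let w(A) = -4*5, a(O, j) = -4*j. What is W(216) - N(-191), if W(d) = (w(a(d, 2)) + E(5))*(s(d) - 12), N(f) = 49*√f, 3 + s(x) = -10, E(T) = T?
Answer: 375 - 49*I*√191 ≈ 375.0 - 677.19*I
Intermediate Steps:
s(x) = -13 (s(x) = -3 - 10 = -13)
w(A) = -20
W(d) = 375 (W(d) = (-20 + 5)*(-13 - 12) = -15*(-25) = 375)
W(216) - N(-191) = 375 - 49*√(-191) = 375 - 49*I*√191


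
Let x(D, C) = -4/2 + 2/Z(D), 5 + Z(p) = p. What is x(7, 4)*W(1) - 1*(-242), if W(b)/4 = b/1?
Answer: 238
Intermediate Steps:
W(b) = 4*b (W(b) = 4*(b/1) = 4*(b*1) = 4*b)
Z(p) = -5 + p
x(D, C) = -2 + 2/(-5 + D) (x(D, C) = -4/2 + 2/(-5 + D) = -4*1/2 + 2/(-5 + D) = -2 + 2/(-5 + D))
x(7, 4)*W(1) - 1*(-242) = (2*(6 - 1*7)/(-5 + 7))*(4*1) - 1*(-242) = (2*(6 - 7)/2)*4 + 242 = (2*(1/2)*(-1))*4 + 242 = -1*4 + 242 = -4 + 242 = 238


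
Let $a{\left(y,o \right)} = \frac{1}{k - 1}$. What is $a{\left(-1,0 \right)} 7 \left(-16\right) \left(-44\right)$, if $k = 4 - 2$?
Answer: $4928$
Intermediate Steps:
$k = 2$
$a{\left(y,o \right)} = 1$ ($a{\left(y,o \right)} = \frac{1}{2 - 1} = 1^{-1} = 1$)
$a{\left(-1,0 \right)} 7 \left(-16\right) \left(-44\right) = 1 \cdot 7 \left(-16\right) \left(-44\right) = 7 \left(-16\right) \left(-44\right) = \left(-112\right) \left(-44\right) = 4928$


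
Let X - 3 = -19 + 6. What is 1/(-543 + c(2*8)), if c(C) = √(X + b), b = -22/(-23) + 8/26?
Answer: -162357/88162463 - 2*I*√195247/88162463 ≈ -0.0018416 - 1.0024e-5*I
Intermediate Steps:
X = -10 (X = 3 + (-19 + 6) = 3 - 13 = -10)
b = 378/299 (b = -22*(-1/23) + 8*(1/26) = 22/23 + 4/13 = 378/299 ≈ 1.2642)
c(C) = 2*I*√195247/299 (c(C) = √(-10 + 378/299) = √(-2612/299) = 2*I*√195247/299)
1/(-543 + c(2*8)) = 1/(-543 + 2*I*√195247/299)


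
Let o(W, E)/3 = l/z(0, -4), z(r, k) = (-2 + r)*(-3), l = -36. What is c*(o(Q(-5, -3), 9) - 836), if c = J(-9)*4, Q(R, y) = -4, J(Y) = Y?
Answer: 30744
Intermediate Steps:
c = -36 (c = -9*4 = -36)
z(r, k) = 6 - 3*r
o(W, E) = -18 (o(W, E) = 3*(-36/(6 - 3*0)) = 3*(-36/(6 + 0)) = 3*(-36/6) = 3*(-36*⅙) = 3*(-6) = -18)
c*(o(Q(-5, -3), 9) - 836) = -36*(-18 - 836) = -36*(-854) = 30744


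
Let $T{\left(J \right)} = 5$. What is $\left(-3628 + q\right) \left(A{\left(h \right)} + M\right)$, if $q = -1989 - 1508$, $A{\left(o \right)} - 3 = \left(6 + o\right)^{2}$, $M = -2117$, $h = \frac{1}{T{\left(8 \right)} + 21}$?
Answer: $\frac{10006456875}{676} \approx 1.4802 \cdot 10^{7}$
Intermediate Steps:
$h = \frac{1}{26}$ ($h = \frac{1}{5 + 21} = \frac{1}{26} \approx 0.038462$)
$A{\left(o \right)} = 3 + \left(6 + o\right)^{2}$
$q = -3497$ ($q = -1989 - 1508 = -3497$)
$\left(-3628 + q\right) \left(A{\left(h \right)} + M\right) = \left(-3628 - 3497\right) \left(\left(3 + \left(6 + \frac{1}{26}\right)^{2}\right) - 2117\right) = - 7125 \left(\left(3 + \left(\frac{157}{26}\right)^{2}\right) - 2117\right) = - 7125 \left(\left(3 + \frac{24649}{676}\right) - 2117\right) = - 7125 \left(\frac{26677}{676} - 2117\right) = \left(-7125\right) \left(- \frac{1404415}{676}\right) = \frac{10006456875}{676}$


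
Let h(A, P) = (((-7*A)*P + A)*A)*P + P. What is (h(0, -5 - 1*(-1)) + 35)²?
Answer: 961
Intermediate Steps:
h(A, P) = P + A*P*(A - 7*A*P) (h(A, P) = ((-7*A*P + A)*A)*P + P = ((A - 7*A*P)*A)*P + P = (A*(A - 7*A*P))*P + P = A*P*(A - 7*A*P) + P = P + A*P*(A - 7*A*P))
(h(0, -5 - 1*(-1)) + 35)² = ((-5 - 1*(-1))*(1 + 0² - 7*(-5 - 1*(-1))*0²) + 35)² = ((-5 + 1)*(1 + 0 - 7*(-5 + 1)*0) + 35)² = (-4*(1 + 0 - 7*(-4)*0) + 35)² = (-4*(1 + 0 + 0) + 35)² = (-4*1 + 35)² = (-4 + 35)² = 31² = 961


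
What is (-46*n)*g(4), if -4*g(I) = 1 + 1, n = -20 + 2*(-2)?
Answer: -552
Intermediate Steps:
n = -24 (n = -20 - 4 = -24)
g(I) = -1/2 (g(I) = -(1 + 1)/4 = -1/4*2 = -1/2)
(-46*n)*g(4) = -46*(-24)*(-1/2) = 1104*(-1/2) = -552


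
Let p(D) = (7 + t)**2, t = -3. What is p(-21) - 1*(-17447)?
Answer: 17463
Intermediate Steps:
p(D) = 16 (p(D) = (7 - 3)**2 = 4**2 = 16)
p(-21) - 1*(-17447) = 16 - 1*(-17447) = 16 + 17447 = 17463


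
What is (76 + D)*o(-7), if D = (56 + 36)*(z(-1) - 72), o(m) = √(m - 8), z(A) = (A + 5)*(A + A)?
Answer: -7284*I*√15 ≈ -28211.0*I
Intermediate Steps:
z(A) = 2*A*(5 + A) (z(A) = (5 + A)*(2*A) = 2*A*(5 + A))
o(m) = √(-8 + m)
D = -7360 (D = (56 + 36)*(2*(-1)*(5 - 1) - 72) = 92*(2*(-1)*4 - 72) = 92*(-8 - 72) = 92*(-80) = -7360)
(76 + D)*o(-7) = (76 - 7360)*√(-8 - 7) = -7284*I*√15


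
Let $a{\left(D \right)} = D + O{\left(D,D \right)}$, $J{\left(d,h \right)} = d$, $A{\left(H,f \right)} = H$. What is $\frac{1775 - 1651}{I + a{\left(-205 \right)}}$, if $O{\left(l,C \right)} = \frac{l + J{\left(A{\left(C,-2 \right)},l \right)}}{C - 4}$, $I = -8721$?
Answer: $- \frac{6479}{466281} \approx -0.013895$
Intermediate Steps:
$O{\left(l,C \right)} = \frac{C + l}{-4 + C}$ ($O{\left(l,C \right)} = \frac{l + C}{C - 4} = \frac{C + l}{-4 + C}$)
$a{\left(D \right)} = D + \frac{2 D}{-4 + D}$ ($a{\left(D \right)} = D + \frac{D + D}{-4 + D} = D + \frac{2 D}{-4 + D}$)
$\frac{1775 - 1651}{I + a{\left(-205 \right)}} = \frac{1775 - 1651}{-8721 - \frac{205 \left(-2 - 205\right)}{-4 - 205}} = \frac{1775 + \left(-20330 + 18679\right)}{-8721 - 205 \frac{1}{-209} \left(-207\right)} = \frac{1775 - 1651}{-8721 - \left(- \frac{205}{209}\right) \left(-207\right)} = \frac{124}{-8721 - \frac{42435}{209}} = \frac{124}{- \frac{1865124}{209}} = 124 \left(- \frac{209}{1865124}\right) = - \frac{6479}{466281}$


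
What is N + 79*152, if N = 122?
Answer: 12130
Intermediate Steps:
N + 79*152 = 122 + 79*152 = 122 + 12008 = 12130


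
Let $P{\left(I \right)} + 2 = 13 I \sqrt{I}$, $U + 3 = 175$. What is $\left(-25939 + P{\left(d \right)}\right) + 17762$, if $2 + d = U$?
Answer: $-8179 + 2210 \sqrt{170} \approx 20636.0$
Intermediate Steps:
$U = 172$ ($U = -3 + 175 = 172$)
$d = 170$ ($d = -2 + 172 = 170$)
$P{\left(I \right)} = -2 + 13 I^{\frac{3}{2}}$ ($P{\left(I \right)} = -2 + 13 I \sqrt{I} = -2 + 13 I^{\frac{3}{2}}$)
$\left(-25939 + P{\left(d \right)}\right) + 17762 = \left(-25939 - \left(2 - 13 \cdot 170^{\frac{3}{2}}\right)\right) + 17762 = \left(-25939 - \left(2 - 13 \cdot 170 \sqrt{170}\right)\right) + 17762 = \left(-25939 - \left(2 - 2210 \sqrt{170}\right)\right) + 17762 = \left(-25941 + 2210 \sqrt{170}\right) + 17762 = -8179 + 2210 \sqrt{170}$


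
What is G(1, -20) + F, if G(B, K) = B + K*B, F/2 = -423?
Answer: -865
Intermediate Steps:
F = -846 (F = 2*(-423) = -846)
G(B, K) = B + B*K
G(1, -20) + F = 1*(1 - 20) - 846 = 1*(-19) - 846 = -19 - 846 = -865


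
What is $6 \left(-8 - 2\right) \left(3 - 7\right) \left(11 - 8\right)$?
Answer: $720$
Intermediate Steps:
$6 \left(-8 - 2\right) \left(3 - 7\right) \left(11 - 8\right) = 6 \left(- 10 \left(3 - 7\right)\right) 3 = 6 \left(\left(-10\right) \left(-4\right)\right) 3 = 6 \cdot 40 \cdot 3 = 240 \cdot 3 = 720$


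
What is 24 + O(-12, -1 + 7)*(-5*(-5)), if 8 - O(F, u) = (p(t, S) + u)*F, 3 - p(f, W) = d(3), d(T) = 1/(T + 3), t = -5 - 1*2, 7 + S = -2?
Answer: 2874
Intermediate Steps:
S = -9 (S = -7 - 2 = -9)
t = -7 (t = -5 - 2 = -7)
d(T) = 1/(3 + T)
p(f, W) = 17/6 (p(f, W) = 3 - 1/(3 + 3) = 3 - 1/6 = 3 - 1*⅙ = 3 - ⅙ = 17/6)
O(F, u) = 8 - F*(17/6 + u) (O(F, u) = 8 - (17/6 + u)*F = 8 - F*(17/6 + u))
24 + O(-12, -1 + 7)*(-5*(-5)) = 24 + (8 - 17/6*(-12) - 1*(-12)*(-1 + 7))*(-5*(-5)) = 24 + (8 + 34 - 1*(-12)*6)*25 = 24 + (8 + 34 + 72)*25 = 24 + 114*25 = 24 + 2850 = 2874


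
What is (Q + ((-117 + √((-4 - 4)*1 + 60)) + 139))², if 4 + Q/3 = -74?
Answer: 44996 - 848*√13 ≈ 41939.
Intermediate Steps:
Q = -234 (Q = -12 + 3*(-74) = -12 - 222 = -234)
(Q + ((-117 + √((-4 - 4)*1 + 60)) + 139))² = (-234 + ((-117 + √((-4 - 4)*1 + 60)) + 139))² = (-234 + ((-117 + √(-8*1 + 60)) + 139))² = (-234 + ((-117 + √(-8 + 60)) + 139))² = (-234 + ((-117 + √52) + 139))² = (-234 + ((-117 + 2*√13) + 139))² = (-234 + (22 + 2*√13))² = (-212 + 2*√13)²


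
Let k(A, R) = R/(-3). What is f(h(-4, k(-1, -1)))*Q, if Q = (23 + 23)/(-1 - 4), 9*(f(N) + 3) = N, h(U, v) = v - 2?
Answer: 3956/135 ≈ 29.304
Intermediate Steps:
k(A, R) = -R/3 (k(A, R) = R*(-⅓) = -R/3)
h(U, v) = -2 + v
f(N) = -3 + N/9
Q = -46/5 (Q = 46/(-5) = 46*(-⅕) = -46/5 ≈ -9.2000)
f(h(-4, k(-1, -1)))*Q = (-3 + (-2 - ⅓*(-1))/9)*(-46/5) = (-3 + (-2 + ⅓)/9)*(-46/5) = (-3 + (⅑)*(-5/3))*(-46/5) = (-3 - 5/27)*(-46/5) = -86/27*(-46/5) = 3956/135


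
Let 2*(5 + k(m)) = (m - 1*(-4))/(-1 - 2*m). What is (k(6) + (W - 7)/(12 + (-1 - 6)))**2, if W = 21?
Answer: 28224/4225 ≈ 6.6802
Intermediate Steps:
k(m) = -5 + (4 + m)/(2*(-1 - 2*m)) (k(m) = -5 + ((m - 1*(-4))/(-1 - 2*m))/2 = -5 + ((m + 4)/(-1 - 2*m))/2 = -5 + ((4 + m)/(-1 - 2*m))/2 = -5 + (4 + m)/(2*(-1 - 2*m)))
(k(6) + (W - 7)/(12 + (-1 - 6)))**2 = (7*(-2 - 3*6)/(2*(1 + 2*6)) + (21 - 7)/(12 + (-1 - 6)))**2 = (7*(-2 - 18)/(2*(1 + 12)) + 14/(12 - 7))**2 = ((7/2)*(-20)/13 + 14/5)**2 = ((7/2)*(1/13)*(-20) + 14*(1/5))**2 = (-70/13 + 14/5)**2 = (-168/65)**2 = 28224/4225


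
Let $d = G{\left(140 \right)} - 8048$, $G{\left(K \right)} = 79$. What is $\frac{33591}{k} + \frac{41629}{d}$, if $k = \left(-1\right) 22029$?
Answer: $- \frac{394910640}{58516367} \approx -6.7487$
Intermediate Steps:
$k = -22029$
$d = -7969$ ($d = 79 - 8048 = -7969$)
$\frac{33591}{k} + \frac{41629}{d} = \frac{33591}{-22029} + \frac{41629}{-7969} = 33591 \left(- \frac{1}{22029}\right) + 41629 \left(- \frac{1}{7969}\right) = - \frac{11197}{7343} - \frac{41629}{7969} = - \frac{394910640}{58516367}$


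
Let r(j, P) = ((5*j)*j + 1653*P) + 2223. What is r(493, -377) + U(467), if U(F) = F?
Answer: 594754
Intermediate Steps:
r(j, P) = 2223 + 5*j**2 + 1653*P (r(j, P) = (5*j**2 + 1653*P) + 2223 = 2223 + 5*j**2 + 1653*P)
r(493, -377) + U(467) = (2223 + 5*493**2 + 1653*(-377)) + 467 = (2223 + 5*243049 - 623181) + 467 = (2223 + 1215245 - 623181) + 467 = 594287 + 467 = 594754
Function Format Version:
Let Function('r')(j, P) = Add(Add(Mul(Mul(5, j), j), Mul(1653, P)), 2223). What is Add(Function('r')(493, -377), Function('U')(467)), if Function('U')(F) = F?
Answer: 594754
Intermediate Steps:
Function('r')(j, P) = Add(2223, Mul(5, Pow(j, 2)), Mul(1653, P)) (Function('r')(j, P) = Add(Add(Mul(5, Pow(j, 2)), Mul(1653, P)), 2223) = Add(2223, Mul(5, Pow(j, 2)), Mul(1653, P)))
Add(Function('r')(493, -377), Function('U')(467)) = Add(Add(2223, Mul(5, Pow(493, 2)), Mul(1653, -377)), 467) = Add(Add(2223, Mul(5, 243049), -623181), 467) = Add(Add(2223, 1215245, -623181), 467) = Add(594287, 467) = 594754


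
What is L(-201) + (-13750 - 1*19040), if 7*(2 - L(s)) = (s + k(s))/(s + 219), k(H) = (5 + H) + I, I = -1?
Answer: -2065445/63 ≈ -32785.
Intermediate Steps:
k(H) = 4 + H (k(H) = (5 + H) - 1 = 4 + H)
L(s) = 2 - (4 + 2*s)/(7*(219 + s)) (L(s) = 2 - (s + (4 + s))/(7*(s + 219)) = 2 - (4 + 2*s)/(7*(219 + s)))
L(-201) + (-13750 - 1*19040) = 2*(1531 + 6*(-201))/(7*(219 - 201)) + (-13750 - 1*19040) = (2/7)*(1531 - 1206)/18 + (-13750 - 19040) = (2/7)*(1/18)*325 - 32790 = 325/63 - 32790 = -2065445/63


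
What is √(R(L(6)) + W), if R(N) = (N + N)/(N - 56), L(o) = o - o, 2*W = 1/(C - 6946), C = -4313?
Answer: I*√278/2502 ≈ 0.006664*I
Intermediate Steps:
W = -1/22518 (W = 1/(2*(-4313 - 6946)) = (½)/(-11259) = (½)*(-1/11259) = -1/22518 ≈ -4.4409e-5)
L(o) = 0
R(N) = 2*N/(-56 + N) (R(N) = (2*N)/(-56 + N) = 2*N/(-56 + N))
√(R(L(6)) + W) = √(2*0/(-56 + 0) - 1/22518) = √(2*0/(-56) - 1/22518) = √(2*0*(-1/56) - 1/22518) = √(0 - 1/22518) = √(-1/22518) = I*√278/2502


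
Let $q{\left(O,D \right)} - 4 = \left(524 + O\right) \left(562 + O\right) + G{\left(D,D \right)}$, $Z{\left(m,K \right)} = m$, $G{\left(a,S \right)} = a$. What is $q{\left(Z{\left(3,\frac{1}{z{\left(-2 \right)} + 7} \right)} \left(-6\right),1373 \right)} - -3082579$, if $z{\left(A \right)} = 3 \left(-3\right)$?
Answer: $3359220$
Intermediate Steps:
$z{\left(A \right)} = -9$
$q{\left(O,D \right)} = 4 + D + \left(524 + O\right) \left(562 + O\right)$ ($q{\left(O,D \right)} = 4 + \left(\left(524 + O\right) \left(562 + O\right) + D\right) = 4 + \left(D + \left(524 + O\right) \left(562 + O\right)\right) = 4 + D + \left(524 + O\right) \left(562 + O\right)$)
$q{\left(Z{\left(3,\frac{1}{z{\left(-2 \right)} + 7} \right)} \left(-6\right),1373 \right)} - -3082579 = \left(294492 + 1373 + \left(3 \left(-6\right)\right)^{2} + 1086 \cdot 3 \left(-6\right)\right) - -3082579 = \left(294492 + 1373 + \left(-18\right)^{2} + 1086 \left(-18\right)\right) + 3082579 = \left(294492 + 1373 + 324 - 19548\right) + 3082579 = 276641 + 3082579 = 3359220$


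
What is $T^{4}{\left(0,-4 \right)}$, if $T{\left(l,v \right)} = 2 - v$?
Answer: $1296$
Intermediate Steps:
$T^{4}{\left(0,-4 \right)} = \left(2 - -4\right)^{4} = \left(2 + 4\right)^{4} = 6^{4} = 1296$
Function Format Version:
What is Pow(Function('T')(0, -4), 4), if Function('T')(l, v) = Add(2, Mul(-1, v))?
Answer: 1296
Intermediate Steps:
Pow(Function('T')(0, -4), 4) = Pow(Add(2, Mul(-1, -4)), 4) = Pow(Add(2, 4), 4) = Pow(6, 4) = 1296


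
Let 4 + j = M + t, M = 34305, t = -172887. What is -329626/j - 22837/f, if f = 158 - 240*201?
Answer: 9506982907/3331746026 ≈ 2.8535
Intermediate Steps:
j = -138586 (j = -4 + (34305 - 172887) = -4 - 138582 = -138586)
f = -48082 (f = 158 - 48240 = -48082)
-329626/j - 22837/f = -329626/(-138586) - 22837/(-48082) = -329626*(-1/138586) - 22837*(-1/48082) = 164813/69293 + 22837/48082 = 9506982907/3331746026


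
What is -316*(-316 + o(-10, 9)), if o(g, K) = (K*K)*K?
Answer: -130508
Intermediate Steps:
o(g, K) = K³ (o(g, K) = K²*K = K³)
-316*(-316 + o(-10, 9)) = -316*(-316 + 9³) = -316*(-316 + 729) = -316*413 = -130508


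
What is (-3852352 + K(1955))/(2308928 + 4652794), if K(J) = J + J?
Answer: -641407/1160287 ≈ -0.55280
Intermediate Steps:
K(J) = 2*J
(-3852352 + K(1955))/(2308928 + 4652794) = (-3852352 + 2*1955)/(2308928 + 4652794) = (-3852352 + 3910)/6961722 = -3848442*1/6961722 = -641407/1160287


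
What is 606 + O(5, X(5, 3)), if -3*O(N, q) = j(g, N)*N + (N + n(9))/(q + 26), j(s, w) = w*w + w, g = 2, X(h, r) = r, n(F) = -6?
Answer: 48373/87 ≈ 556.01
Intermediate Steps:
j(s, w) = w + w**2 (j(s, w) = w**2 + w = w + w**2)
O(N, q) = -N**2*(1 + N)/3 - (-6 + N)/(3*(26 + q)) (O(N, q) = -((N*(1 + N))*N + (N - 6)/(q + 26))/3 = -(N**2*(1 + N) + (-6 + N)/(26 + q))/3 = -N**2*(1 + N)/3 - (-6 + N)/(3*(26 + q)))
606 + O(5, X(5, 3)) = 606 + (6 - 1*5 - 26*5**2*(1 + 5) - 1*3*5**2*(1 + 5))/(3*(26 + 3)) = 606 + (1/3)*(6 - 5 - 26*25*6 - 1*3*25*6)/29 = 606 + (1/3)*(1/29)*(6 - 5 - 3900 - 450) = 606 + (1/3)*(1/29)*(-4349) = 606 - 4349/87 = 48373/87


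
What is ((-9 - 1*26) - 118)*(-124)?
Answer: 18972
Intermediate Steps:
((-9 - 1*26) - 118)*(-124) = ((-9 - 26) - 118)*(-124) = (-35 - 118)*(-124) = -153*(-124) = 18972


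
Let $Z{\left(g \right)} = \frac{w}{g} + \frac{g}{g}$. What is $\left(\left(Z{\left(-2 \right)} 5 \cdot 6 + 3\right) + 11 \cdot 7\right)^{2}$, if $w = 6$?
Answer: $400$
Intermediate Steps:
$Z{\left(g \right)} = 1 + \frac{6}{g}$ ($Z{\left(g \right)} = \frac{6}{g} + \frac{g}{g} = \frac{6}{g} + 1 = 1 + \frac{6}{g}$)
$\left(\left(Z{\left(-2 \right)} 5 \cdot 6 + 3\right) + 11 \cdot 7\right)^{2} = \left(\left(\frac{6 - 2}{-2} \cdot 5 \cdot 6 + 3\right) + 11 \cdot 7\right)^{2} = \left(\left(\left(- \frac{1}{2}\right) 4 \cdot 30 + 3\right) + 77\right)^{2} = \left(\left(\left(-2\right) 30 + 3\right) + 77\right)^{2} = \left(\left(-60 + 3\right) + 77\right)^{2} = \left(-57 + 77\right)^{2} = 20^{2} = 400$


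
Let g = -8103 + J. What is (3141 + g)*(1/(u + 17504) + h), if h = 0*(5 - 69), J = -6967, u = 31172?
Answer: -11929/48676 ≈ -0.24507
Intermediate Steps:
h = 0 (h = 0*(-64) = 0)
g = -15070 (g = -8103 - 6967 = -15070)
(3141 + g)*(1/(u + 17504) + h) = (3141 - 15070)*(1/(31172 + 17504) + 0) = -11929*(1/48676 + 0) = -11929*1/48676 = -11929/48676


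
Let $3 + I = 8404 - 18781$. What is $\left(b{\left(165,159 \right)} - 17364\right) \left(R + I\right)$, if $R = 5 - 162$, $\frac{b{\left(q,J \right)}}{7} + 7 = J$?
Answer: $171753100$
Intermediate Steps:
$b{\left(q,J \right)} = -49 + 7 J$
$R = -157$ ($R = 5 - 162 = -157$)
$I = -10380$ ($I = -3 + \left(8404 - 18781\right) = -3 - 10377 = -10380$)
$\left(b{\left(165,159 \right)} - 17364\right) \left(R + I\right) = \left(\left(-49 + 7 \cdot 159\right) - 17364\right) \left(-157 - 10380\right) = \left(\left(-49 + 1113\right) - 17364\right) \left(-10537\right) = \left(1064 - 17364\right) \left(-10537\right) = \left(-16300\right) \left(-10537\right) = 171753100$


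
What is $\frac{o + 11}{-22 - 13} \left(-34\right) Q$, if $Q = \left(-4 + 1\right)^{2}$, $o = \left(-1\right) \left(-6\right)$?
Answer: $\frac{5202}{35} \approx 148.63$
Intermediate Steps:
$o = 6$
$Q = 9$ ($Q = \left(-3\right)^{2} = 9$)
$\frac{o + 11}{-22 - 13} \left(-34\right) Q = \frac{6 + 11}{-22 - 13} \left(-34\right) 9 = \frac{17}{-35} \left(-34\right) 9 = 17 \left(- \frac{1}{35}\right) \left(-34\right) 9 = \left(- \frac{17}{35}\right) \left(-34\right) 9 = \frac{578}{35} \cdot 9 = \frac{5202}{35}$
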